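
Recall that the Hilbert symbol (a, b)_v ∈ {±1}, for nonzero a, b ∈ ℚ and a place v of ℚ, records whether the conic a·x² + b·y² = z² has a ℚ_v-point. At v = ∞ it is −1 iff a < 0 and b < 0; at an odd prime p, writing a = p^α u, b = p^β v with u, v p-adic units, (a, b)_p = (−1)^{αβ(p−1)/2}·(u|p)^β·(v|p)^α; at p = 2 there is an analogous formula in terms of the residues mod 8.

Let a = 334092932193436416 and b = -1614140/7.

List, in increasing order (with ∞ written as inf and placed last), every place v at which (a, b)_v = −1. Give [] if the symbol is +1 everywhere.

[2, 7, 11, 29]

Mod squares: a ≡ 1771, b ≡ -23345. Check v ∈ {∞, 2, 3, 5, 7, 11, 13, 23, 29}.
v=13: a=13^2·(≡10), b=13^0·(≡10) mod 13; (10|13)=+1, (10|13)=+1; (−1)^{2·0·6}·(+1)^0·(+1)^2 = +1.
v=5: a=5^0·(≡1), b=5^1·(≡1) mod 5; (1|5)=+1, (1|5)=+1; (−1)^{0·1·2}·(+1)^1·(+1)^0 = +1.
v=3: a=3^4·(≡1), b=3^0·(≡1) mod 3; (1|3)=+1, (1|3)=+1; (−1)^{4·0·1}·(+1)^0·(+1)^4 = +1.
v=7: a=7^1·(≡2), b=7^-1·(≡4) mod 7; (2|7)=+1, (4|7)=+1; (−1)^{1·-1·3}·(+1)^-1·(+1)^1 = -1.
v=∞: 1771 > 0 and -23345 < 0  ⇒  (a,b)_∞ = +1.
v=23: a=23^3·(≡13), b=23^1·(≡22) mod 23; (13|23)=+1, (22|23)=-1; (−1)^{3·1·11}·(+1)^1·(-1)^3 = +1.
v=2: v_2(a)=8, v_2(b)=2; units ≡ 3, 7 (mod 8); ε·ε+αω+βω = 1·1+8·0+2·1 ≡ 1  ⇒  (a,b)_2 = -1.
v=11: a=11^3·(≡8), b=11^2·(≡2) mod 11; (8|11)=-1, (2|11)=-1; (−1)^{3·2·5}·(-1)^2·(-1)^3 = -1.
v=29: a=29^2·(≡27), b=29^1·(≡7) mod 29; (27|29)=-1, (7|29)=+1; (−1)^{2·1·14}·(-1)^1·(+1)^2 = -1.
(1771, -23345 / ℚ) ramifies at {2, 7, 11, 29}: a division algebra.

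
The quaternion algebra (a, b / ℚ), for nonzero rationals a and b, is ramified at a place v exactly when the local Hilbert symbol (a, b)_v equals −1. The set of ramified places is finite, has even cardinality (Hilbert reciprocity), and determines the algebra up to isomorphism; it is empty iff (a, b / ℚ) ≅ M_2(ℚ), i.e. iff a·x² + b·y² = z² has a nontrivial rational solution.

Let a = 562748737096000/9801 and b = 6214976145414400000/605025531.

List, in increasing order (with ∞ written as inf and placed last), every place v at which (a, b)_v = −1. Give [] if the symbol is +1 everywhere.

[2, 13, 17, 19]

(a, b) ≡ (146965, 190) mod (ℚ^×)²; places V = {2, 3, 5, 7, 11, 13, 17, 19, ∞}.
(a,b)_∞: sgn(146965)=+, sgn(190)=+, so +1.
(a,b)_17: α=3, u≡4; β=2, v≡11 (mod 17); (4|17)=+1, (11|17)=-1; sign (−1)^0·+1^2·-1^3 = -1.
(a,b)_2: α=6, β=11; u≡5, v≡7 (mod 8); ε(u)ε(v)=0·1, αω(v)=6·0, βω(u)=11·1; sum ≡ 1  ⇒  -1.
(a,b)_19: α=1, u≡13; β=-3, v≡15 (mod 19); (13|19)=-1, (15|19)=-1; sign (−1)^1·-1^-3·-1^1 = -1.
(a,b)_11: α=-2, u≡1; β=-2, v≡3 (mod 11); (1|11)=+1, (3|11)=+1; sign (−1)^0·+1^-2·+1^-2 = +1.
(a,b)_5: α=3, u≡3; β=5, v≡3 (mod 5); (3|5)=-1, (3|5)=-1; sign (−1)^0·-1^5·-1^3 = +1.
(a,b)_13: α=3, u≡7; β=4, v≡2 (mod 13); (7|13)=-1, (2|13)=-1; sign (−1)^0·-1^4·-1^3 = -1.
(a,b)_7: α=3, u≡2; β=6, v≡2 (mod 7); (2|7)=+1, (2|7)=+1; sign (−1)^0·+1^6·+1^3 = +1.
(a,b)_3: α=-4, u≡1; β=-6, v≡1 (mod 3); (1|3)=+1, (1|3)=+1; sign (−1)^0·+1^-6·+1^-4 = +1.
|Ram(146965, 190)| = 4, even; anisotropic at {2, 13, 17, 19}.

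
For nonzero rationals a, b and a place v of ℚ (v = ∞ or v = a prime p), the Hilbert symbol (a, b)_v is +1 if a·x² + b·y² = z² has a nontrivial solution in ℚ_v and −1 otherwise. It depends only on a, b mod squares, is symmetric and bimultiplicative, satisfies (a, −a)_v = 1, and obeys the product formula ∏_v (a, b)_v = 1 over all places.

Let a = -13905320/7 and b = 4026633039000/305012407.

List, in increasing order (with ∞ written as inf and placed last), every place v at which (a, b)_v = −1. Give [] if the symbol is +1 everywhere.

[5, 7, 13, 17]

(a, b) ≡ (-1190, 170170) mod (ℚ^×)²; places V = {2, 3, 5, 7, 11, 13, 17, 23, 41, ∞}.
(a,b)_17: α=1, u≡9; β=1, v≡14 (mod 17); (9|17)=+1, (14|17)=-1; sign (−1)^0·+1^1·-1^1 = -1.
(a,b)_2: α=3, β=3; u≡5, v≡5 (mod 8); ε(u)ε(v)=0·0, αω(v)=3·1, βω(u)=3·1; sum ≡ 0  ⇒  +1.
(a,b)_13: α=2, u≡7; β=3, v≡4 (mod 13); (7|13)=-1, (4|13)=+1; sign (−1)^0·-1^3·+1^2 = -1.
(a,b)_7: α=-1, u≡5; β=-3, v≡3 (mod 7); (5|7)=-1, (3|7)=-1; sign (−1)^1·-1^-3·-1^-1 = -1.
(a,b)_∞: sgn(-1190)=−, sgn(170170)=+, so +1.
(a,b)_11: α=2, u≡9; β=3, v≡4 (mod 11); (9|11)=+1, (4|11)=+1; sign (−1)^0·+1^3·+1^2 = +1.
(a,b)_41: α=0, u≡5; β=-2, v≡9 (mod 41); (5|41)=+1, (9|41)=+1; sign (−1)^0·+1^-2·+1^0 = +1.
(a,b)_5: α=1, u≡3; β=3, v≡1 (mod 5); (3|5)=-1, (1|5)=+1; sign (−1)^0·-1^3·+1^1 = -1.
(a,b)_23: α=0, u≡16; β=-2, v≡2 (mod 23); (16|23)=+1, (2|23)=+1; sign (−1)^0·+1^-2·+1^0 = +1.
(a,b)_3: α=0, u≡1; β=4, v≡1 (mod 3); (1|3)=+1, (1|3)=+1; sign (−1)^0·+1^4·+1^0 = +1.
(-1190, 170170 / ℚ) ramifies at {5, 7, 13, 17}: a division algebra.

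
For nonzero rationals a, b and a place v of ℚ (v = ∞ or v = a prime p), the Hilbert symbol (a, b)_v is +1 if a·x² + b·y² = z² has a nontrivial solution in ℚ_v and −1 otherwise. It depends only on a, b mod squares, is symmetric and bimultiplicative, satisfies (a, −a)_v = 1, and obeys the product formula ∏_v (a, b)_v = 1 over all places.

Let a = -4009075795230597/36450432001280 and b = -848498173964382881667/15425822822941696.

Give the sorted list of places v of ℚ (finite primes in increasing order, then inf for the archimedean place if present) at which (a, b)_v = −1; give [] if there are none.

[5, 13, 19, inf]

(a, b) ≡ (-665, -5187) mod (ℚ^×)²; places V = {2, 3, 5, 7, 11, 13, 17, 19, 23, 29, ∞}.
(a,b)_5: α=-1, u≡3; β=0, v≡3 (mod 5); (3|5)=-1, (3|5)=-1; sign (−1)^0·-1^0·-1^-1 = -1.
(a,b)_∞: sgn(-665)=−, sgn(-5187)=−, so -1.
(a,b)_7: α=5, u≡5; β=5, v≡1 (mod 7); (5|7)=-1, (1|7)=+1; sign (−1)^1·-1^5·+1^5 = +1.
(a,b)_29: α=-2, u≡15; β=-2, v≡28 (mod 29); (15|29)=-1, (28|29)=+1; sign (−1)^0·-1^-2·+1^-2 = +1.
(a,b)_19: α=1, u≡14; β=1, v≡8 (mod 19); (14|19)=-1, (8|19)=-1; sign (−1)^1·-1^1·-1^1 = -1.
(a,b)_13: α=6, u≡7; β=9, v≡10 (mod 13); (7|13)=-1, (10|13)=+1; sign (−1)^0·-1^9·+1^6 = -1.
(a,b)_2: α=-8, β=-10; u≡7, v≡5 (mod 8); ε(u)ε(v)=1·0, αω(v)=-8·1, βω(u)=-10·0; sum ≡ 0  ⇒  +1.
(a,b)_3: α=2, u≡1; β=1, v≡2 (mod 3); (1|3)=+1, (2|3)=-1; sign (−1)^0·+1^1·-1^2 = +1.
(a,b)_17: α=2, u≡2; β=4, v≡13 (mod 17); (2|17)=+1, (13|17)=+1; sign (−1)^0·+1^4·+1^2 = +1.
(a,b)_23: α=-4, u≡4; β=-6, v≡7 (mod 23); (4|23)=+1, (7|23)=-1; sign (−1)^0·+1^-6·-1^-4 = +1.
(a,b)_11: α=-2, u≡7; β=-2, v≡4 (mod 11); (7|11)=-1, (4|11)=+1; sign (−1)^0·-1^-2·+1^-2 = +1.
|Ram(-665, -5187)| = 4, even; anisotropic at {5, 13, 19, ∞}.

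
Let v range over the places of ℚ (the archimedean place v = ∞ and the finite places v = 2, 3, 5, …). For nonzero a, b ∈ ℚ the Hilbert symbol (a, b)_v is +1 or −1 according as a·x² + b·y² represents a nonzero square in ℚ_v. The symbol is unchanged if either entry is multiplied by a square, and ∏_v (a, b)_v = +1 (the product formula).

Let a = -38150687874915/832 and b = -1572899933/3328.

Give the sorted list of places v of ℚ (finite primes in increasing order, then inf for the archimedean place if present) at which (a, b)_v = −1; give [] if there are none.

Mod squares: a ≡ -45695, b ≡ -100529. Check v ∈ {∞, 2, 3, 5, 7, 11, 13, 19, 37, 41}.
v=7: a=7^2·(≡1), b=7^0·(≡6) mod 7; (1|7)=+1, (6|7)=-1; (−1)^{2·0·3}·(+1)^0·(-1)^2 = +1.
v=2: v_2(a)=-6, v_2(b)=-8; units ≡ 1, 7 (mod 8); ε·ε+αω+βω = 0·1+-6·0+-8·0 ≡ 0  ⇒  (a,b)_2 = +1.
v=19: a=19^1·(≡18), b=19^1·(≡3) mod 19; (18|19)=-1, (3|19)=-1; (−1)^{1·1·9}·(-1)^1·(-1)^1 = -1.
v=3: a=3^2·(≡1), b=3^0·(≡1) mod 3; (1|3)=+1, (1|3)=+1; (−1)^{2·0·1}·(+1)^0·(+1)^2 = +1.
v=13: a=13^-1·(≡5), b=13^-1·(≡5) mod 13; (5|13)=-1, (5|13)=-1; (−1)^{-1·-1·6}·(-1)^-1·(-1)^-1 = +1.
v=∞: -45695 < 0 and -100529 < 0  ⇒  (a,b)_∞ = -1.
v=11: a=11^4·(≡8), b=11^3·(≡7) mod 11; (8|11)=-1, (7|11)=-1; (−1)^{4·3·5}·(-1)^3·(-1)^4 = -1.
v=37: a=37^1·(≡13), b=37^1·(≡33) mod 37; (13|37)=-1, (33|37)=+1; (−1)^{1·1·18}·(-1)^1·(+1)^1 = -1.
v=5: a=5^1·(≡1), b=5^0·(≡4) mod 5; (1|5)=+1, (4|5)=+1; (−1)^{1·0·2}·(+1)^0·(+1)^1 = +1.
v=41: a=41^2·(≡18), b=41^2·(≡13) mod 41; (18|41)=+1, (13|41)=-1; (−1)^{2·2·20}·(+1)^2·(-1)^2 = +1.
|Ram(-45695, -100529)| = 4, even; anisotropic at {11, 19, 37, ∞}.

[11, 19, 37, inf]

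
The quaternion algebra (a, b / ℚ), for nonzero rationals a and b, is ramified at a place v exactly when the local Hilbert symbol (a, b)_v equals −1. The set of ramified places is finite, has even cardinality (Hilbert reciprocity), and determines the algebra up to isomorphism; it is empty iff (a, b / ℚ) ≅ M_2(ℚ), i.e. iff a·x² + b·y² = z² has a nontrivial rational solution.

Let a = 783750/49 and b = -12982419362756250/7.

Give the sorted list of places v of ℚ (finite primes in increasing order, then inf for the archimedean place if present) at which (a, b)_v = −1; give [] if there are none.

(a, b) ≡ (1254, -14630) mod (ℚ^×)²; places V = {2, 3, 5, 7, 11, 19, 53, ∞}.
(a,b)_11: α=1, u≡5; β=3, v≡4 (mod 11); (5|11)=+1, (4|11)=+1; sign (−1)^1·+1^3·+1^1 = -1.
(a,b)_53: α=0, u≡30; β=2, v≡45 (mod 53); (30|53)=-1, (45|53)=-1; sign (−1)^0·-1^2·-1^0 = +1.
(a,b)_5: α=4, u≡1; β=5, v≡4 (mod 5); (1|5)=+1, (4|5)=+1; sign (−1)^0·+1^5·+1^4 = +1.
(a,b)_19: α=1, u≡7; β=3, v≡6 (mod 19); (7|19)=+1, (6|19)=+1; sign (−1)^1·+1^3·+1^1 = -1.
(a,b)_∞: sgn(1254)=+, sgn(-14630)=−, so +1.
(a,b)_2: α=1, β=1; u≡3, v≡5 (mod 8); ε(u)ε(v)=1·0, αω(v)=1·1, βω(u)=1·1; sum ≡ 0  ⇒  +1.
(a,b)_7: α=-2, u≡2; β=-1, v≡6 (mod 7); (2|7)=+1, (6|7)=-1; sign (−1)^0·+1^-1·-1^-2 = +1.
(a,b)_3: α=1, u≡1; β=4, v≡1 (mod 3); (1|3)=+1, (1|3)=+1; sign (−1)^0·+1^4·+1^1 = +1.
(1254, -14630 / ℚ) ramifies at {11, 19}: a division algebra.

[11, 19]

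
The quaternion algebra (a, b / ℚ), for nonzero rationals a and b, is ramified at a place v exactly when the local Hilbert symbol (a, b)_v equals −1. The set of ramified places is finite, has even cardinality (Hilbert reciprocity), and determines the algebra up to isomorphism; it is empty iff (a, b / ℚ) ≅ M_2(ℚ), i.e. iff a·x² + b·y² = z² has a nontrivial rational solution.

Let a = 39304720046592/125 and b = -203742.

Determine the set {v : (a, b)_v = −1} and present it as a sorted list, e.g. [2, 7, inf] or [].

[3, 5, 7, 13]

(a, b) ≡ (4290, -462) mod (ℚ^×)²; places V = {2, 3, 5, 7, 11, 13, ∞}.
(a,b)_11: α=1, u≡9; β=1, v≡2 (mod 11); (9|11)=+1, (2|11)=-1; sign (−1)^1·+1^1·-1^1 = +1.
(a,b)_5: α=-3, u≡2; β=0, v≡3 (mod 5); (2|5)=-1, (3|5)=-1; sign (−1)^0·-1^0·-1^-3 = -1.
(a,b)_2: α=9, β=1; u≡1, v≡1 (mod 8); ε(u)ε(v)=0·0, αω(v)=9·0, βω(u)=1·0; sum ≡ 0  ⇒  +1.
(a,b)_13: α=3, u≡11; β=0, v≡7 (mod 13); (11|13)=-1, (7|13)=-1; sign (−1)^0·-1^0·-1^3 = -1.
(a,b)_3: α=3, u≡2; β=3, v≡2 (mod 3); (2|3)=-1, (2|3)=-1; sign (−1)^1·-1^3·-1^3 = -1.
(a,b)_7: α=6, u≡3; β=3, v≡1 (mod 7); (3|7)=-1, (1|7)=+1; sign (−1)^0·-1^3·+1^6 = -1.
(a,b)_∞: sgn(4290)=+, sgn(-462)=−, so +1.
|Ram(4290, -462)| = 4, even; anisotropic at {3, 5, 7, 13}.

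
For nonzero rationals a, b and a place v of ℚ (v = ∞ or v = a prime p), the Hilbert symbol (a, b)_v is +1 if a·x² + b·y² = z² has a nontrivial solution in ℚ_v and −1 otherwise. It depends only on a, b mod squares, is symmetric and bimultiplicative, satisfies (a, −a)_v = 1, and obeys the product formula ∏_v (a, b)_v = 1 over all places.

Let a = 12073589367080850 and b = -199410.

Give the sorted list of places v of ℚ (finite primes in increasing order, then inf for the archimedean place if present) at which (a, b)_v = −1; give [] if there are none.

Mod squares: a ≡ 34, b ≡ -690. Check v ∈ {∞, 2, 3, 5, 7, 17, 23}.
v=2: v_2(a)=1, v_2(b)=1; units ≡ 1, 7 (mod 8); ε·ε+αω+βω = 0·1+1·0+1·0 ≡ 0  ⇒  (a,b)_2 = +1.
v=5: a=5^2·(≡4), b=5^1·(≡3) mod 5; (4|5)=+1, (3|5)=-1; (−1)^{2·1·2}·(+1)^1·(-1)^2 = +1.
v=3: a=3^8·(≡1), b=3^1·(≡1) mod 3; (1|3)=+1, (1|3)=+1; (−1)^{8·1·1}·(+1)^1·(+1)^8 = +1.
v=17: a=17^5·(≡13), b=17^2·(≡7) mod 17; (13|17)=+1, (7|17)=-1; (−1)^{5·2·8}·(+1)^2·(-1)^5 = -1.
v=23: a=23^2·(≡17), b=23^1·(≡1) mod 23; (17|23)=-1, (1|23)=+1; (−1)^{2·1·11}·(-1)^1·(+1)^2 = -1.
v=∞: 34 > 0 and -690 < 0  ⇒  (a,b)_∞ = +1.
v=7: a=7^2·(≡5), b=7^0·(≡6) mod 7; (5|7)=-1, (6|7)=-1; (−1)^{2·0·3}·(-1)^0·(-1)^2 = +1.
Ram(34, -690) = {17, 23}; no ℚ_17-point on the conic.

[17, 23]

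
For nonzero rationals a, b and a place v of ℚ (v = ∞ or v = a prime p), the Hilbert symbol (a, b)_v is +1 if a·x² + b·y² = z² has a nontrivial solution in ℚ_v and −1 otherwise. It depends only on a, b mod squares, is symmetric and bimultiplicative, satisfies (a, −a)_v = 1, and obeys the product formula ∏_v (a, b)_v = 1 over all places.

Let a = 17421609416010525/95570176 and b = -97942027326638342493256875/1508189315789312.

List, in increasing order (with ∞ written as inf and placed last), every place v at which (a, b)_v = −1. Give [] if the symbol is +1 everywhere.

[2, 29, 37, 41]

Mod squares: a ≡ 1189, b ≡ -55167222. Check v ∈ {∞, 2, 3, 5, 11, 13, 19, 29, 37, 41, 47, 53}.
v=∞: 1189 > 0 and -55167222 < 0  ⇒  (a,b)_∞ = +1.
v=37: a=37^2·(≡14), b=37^3·(≡23) mod 37; (14|37)=-1, (23|37)=-1; (−1)^{2·3·18}·(-1)^3·(-1)^2 = -1.
v=47: a=47^-2·(≡36), b=47^-2·(≡15) mod 47; (36|47)=+1, (15|47)=-1; (−1)^{-2·-2·23}·(+1)^-2·(-1)^-2 = +1.
v=29: a=29^1·(≡21), b=29^1·(≡20) mod 29; (21|29)=-1, (20|29)=+1; (−1)^{1·1·14}·(-1)^1·(+1)^1 = -1.
v=5: a=5^2·(≡1), b=5^4·(≡2) mod 5; (1|5)=+1, (2|5)=-1; (−1)^{2·4·2}·(+1)^4·(-1)^2 = +1.
v=41: a=41^1·(≡24), b=41^1·(≡5) mod 41; (24|41)=-1, (5|41)=+1; (−1)^{1·1·20}·(-1)^1·(+1)^1 = -1.
v=11: a=11^4·(≡5), b=11^3·(≡8) mod 11; (5|11)=+1, (8|11)=-1; (−1)^{4·3·5}·(+1)^3·(-1)^4 = +1.
v=2: v_2(a)=-8, v_2(b)=-9; units ≡ 5, 5 (mod 8); ε·ε+αω+βω = 0·0+-8·1+-9·1 ≡ 1  ⇒  (a,b)_2 = -1.
v=3: a=3^4·(≡1), b=3^7·(≡2) mod 3; (1|3)=+1, (2|3)=-1; (−1)^{4·7·1}·(+1)^7·(-1)^4 = +1.
v=53: a=53^0·(≡22), b=53^-4·(≡43) mod 53; (22|53)=-1, (43|53)=+1; (−1)^{0·-4·26}·(-1)^-4·(+1)^0 = +1.
v=13: a=13^-2·(≡6), b=13^-2·(≡6) mod 13; (6|13)=-1, (6|13)=-1; (−1)^{-2·-2·6}·(-1)^-2·(-1)^-2 = +1.
v=19: a=19^2·(≡4), b=19^7·(≡5) mod 19; (4|19)=+1, (5|19)=+1; (−1)^{2·7·9}·(+1)^7·(+1)^2 = +1.
(1189, -55167222 / ℚ) ramifies at {2, 29, 37, 41}: a division algebra.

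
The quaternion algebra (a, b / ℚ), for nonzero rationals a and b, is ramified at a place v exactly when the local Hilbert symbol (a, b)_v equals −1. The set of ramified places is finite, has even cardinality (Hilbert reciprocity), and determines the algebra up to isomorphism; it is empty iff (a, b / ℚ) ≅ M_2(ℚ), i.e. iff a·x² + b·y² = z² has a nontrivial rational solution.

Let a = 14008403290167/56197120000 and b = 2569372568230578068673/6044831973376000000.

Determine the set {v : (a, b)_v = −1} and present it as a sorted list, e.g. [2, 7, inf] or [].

[11, 19]

(a, b) ≡ (1001, 3553) mod (ℚ^×)²; places V = {2, 3, 5, 7, 11, 13, 17, 19, ∞}.
(a,b)_∞: sgn(1001)=+, sgn(3553)=+, so +1.
(a,b)_19: α=4, u≡2; β=7, v≡7 (mod 19); (2|19)=-1, (7|19)=+1; sign (−1)^0·-1^7·+1^4 = -1.
(a,b)_11: α=1, u≡1; β=3, v≡3 (mod 11); (1|11)=+1, (3|11)=+1; sign (−1)^1·+1^3·+1^1 = -1.
(a,b)_5: α=-4, u≡1; β=-6, v≡2 (mod 5); (1|5)=+1, (2|5)=-1; sign (−1)^0·+1^-6·-1^-4 = +1.
(a,b)_17: α=4, u≡13; β=5, v≡6 (mod 17); (13|17)=+1, (6|17)=-1; sign (−1)^0·+1^5·-1^4 = +1.
(a,b)_7: α=-3, u≡3; β=-8, v≡2 (mod 7); (3|7)=-1, (2|7)=+1; sign (−1)^0·-1^-8·+1^-3 = +1.
(a,b)_2: α=-18, β=-26; u≡1, v≡1 (mod 8); ε(u)ε(v)=0·0, αω(v)=-18·0, βω(u)=-26·0; sum ≡ 0  ⇒  +1.
(a,b)_3: α=2, u≡2; β=2, v≡1 (mod 3); (2|3)=-1, (1|3)=+1; sign (−1)^0·-1^2·+1^2 = +1.
(a,b)_13: α=1, u≡3; β=2, v≡4 (mod 13); (3|13)=+1, (4|13)=+1; sign (−1)^0·+1^2·+1^1 = +1.
(1001, 3553 / ℚ) ramifies at {11, 19}: a division algebra.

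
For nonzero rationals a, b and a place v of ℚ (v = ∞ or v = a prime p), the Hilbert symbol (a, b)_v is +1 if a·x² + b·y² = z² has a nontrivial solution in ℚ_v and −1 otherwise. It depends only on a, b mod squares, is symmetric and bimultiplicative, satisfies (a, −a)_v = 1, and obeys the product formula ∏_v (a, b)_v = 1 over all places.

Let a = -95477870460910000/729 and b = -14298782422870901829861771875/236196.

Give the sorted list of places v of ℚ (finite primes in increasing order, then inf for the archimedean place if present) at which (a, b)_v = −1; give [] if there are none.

[13, 19, 37, inf]

(a, b) ≡ (-19, -16835) mod (ℚ^×)²; places V = {2, 3, 5, 7, 13, 17, 19, 23, 37, ∞}.
(a,b)_5: α=4, u≡1; β=5, v≡3 (mod 5); (1|5)=+1, (3|5)=-1; sign (−1)^0·+1^5·-1^4 = +1.
(a,b)_13: α=0, u≡2; β=1, v≡5 (mod 13); (2|13)=-1, (5|13)=-1; sign (−1)^0·-1^1·-1^0 = -1.
(a,b)_23: α=2, u≡16; β=4, v≡9 (mod 23); (16|23)=+1, (9|23)=+1; sign (−1)^0·+1^4·+1^2 = +1.
(a,b)_19: α=1, u≡15; β=2, v≡14 (mod 19); (15|19)=-1, (14|19)=-1; sign (−1)^0·-1^2·-1^1 = -1.
(a,b)_2: α=4, β=-2; u≡5, v≡5 (mod 8); ε(u)ε(v)=0·0, αω(v)=4·1, βω(u)=-2·1; sum ≡ 0  ⇒  +1.
(a,b)_37: α=2, u≡29; β=3, v≡26 (mod 37); (29|37)=-1, (26|37)=+1; sign (−1)^0·-1^3·+1^2 = -1.
(a,b)_17: α=2, u≡16; β=4, v≡11 (mod 17); (16|17)=+1, (11|17)=-1; sign (−1)^0·+1^4·-1^2 = +1.
(a,b)_7: α=4, u≡4; β=7, v≡6 (mod 7); (4|7)=+1, (6|7)=-1; sign (−1)^0·+1^7·-1^4 = +1.
(a,b)_3: α=-6, u≡2; β=-10, v≡1 (mod 3); (2|3)=-1, (1|3)=+1; sign (−1)^0·-1^-10·+1^-6 = +1.
(a,b)_∞: sgn(-19)=−, sgn(-16835)=−, so -1.
Ram(-19, -16835) = {13, 19, 37, ∞}; no ℚ_13-point on the conic.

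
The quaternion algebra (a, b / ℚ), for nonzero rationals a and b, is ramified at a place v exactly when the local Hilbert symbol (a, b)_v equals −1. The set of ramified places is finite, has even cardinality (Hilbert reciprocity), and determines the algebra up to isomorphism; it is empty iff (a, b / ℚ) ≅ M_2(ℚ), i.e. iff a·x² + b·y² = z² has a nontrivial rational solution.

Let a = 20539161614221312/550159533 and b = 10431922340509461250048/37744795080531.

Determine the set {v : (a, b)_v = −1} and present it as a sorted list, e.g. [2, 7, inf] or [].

(a, b) ≡ (84854, 375782) mod (ℚ^×)²; places V = {2, 3, 7, 11, 17, 19, 29, 31, ∞}.
(a,b)_17: α=2, u≡12; β=2, v≡12 (mod 17); (12|17)=-1, (12|17)=-1; sign (−1)^0·-1^2·-1^2 = +1.
(a,b)_∞: sgn(84854)=+, sgn(375782)=+, so +1.
(a,b)_19: α=1, u≡11; β=1, v≡3 (mod 19); (11|19)=+1, (3|19)=-1; sign (−1)^1·+1^1·-1^1 = +1.
(a,b)_29: α=1, u≡15; β=1, v≡25 (mod 29); (15|29)=-1, (25|29)=+1; sign (−1)^0·-1^1·+1^1 = -1.
(a,b)_11: α=-3, u≡1; β=-5, v≡2 (mod 11); (1|11)=+1, (2|11)=-1; sign (−1)^1·+1^-5·-1^-3 = +1.
(a,b)_31: α=2, u≡7; β=3, v≡28 (mod 31); (7|31)=+1, (28|31)=+1; sign (−1)^0·+1^3·+1^2 = +1.
(a,b)_3: α=-10, u≡2; β=-14, v≡2 (mod 3); (2|3)=-1, (2|3)=-1; sign (−1)^0·-1^-14·-1^-10 = +1.
(a,b)_7: α=-1, u≡5; β=-2, v≡4 (mod 7); (5|7)=-1, (4|7)=+1; sign (−1)^0·-1^-2·+1^-1 = +1.
(a,b)_2: α=27, β=41; u≡3, v≡3 (mod 8); ε(u)ε(v)=1·1, αω(v)=27·1, βω(u)=41·1; sum ≡ 1  ⇒  -1.
|Ram(84854, 375782)| = 2, even; anisotropic at {2, 29}.

[2, 29]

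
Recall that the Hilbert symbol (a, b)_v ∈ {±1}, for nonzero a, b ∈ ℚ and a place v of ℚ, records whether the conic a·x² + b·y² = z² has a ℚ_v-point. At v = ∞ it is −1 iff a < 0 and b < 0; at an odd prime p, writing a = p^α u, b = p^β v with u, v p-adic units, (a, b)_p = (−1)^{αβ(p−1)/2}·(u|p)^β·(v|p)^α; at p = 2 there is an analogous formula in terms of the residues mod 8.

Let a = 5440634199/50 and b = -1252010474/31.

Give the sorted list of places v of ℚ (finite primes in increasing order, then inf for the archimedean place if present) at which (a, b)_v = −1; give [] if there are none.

[2, 11, 13, 31]

Mod squares: a ≡ 203918, b ≡ -15686. Check v ∈ {∞, 2, 3, 5, 7, 11, 13, 23, 31}.
v=∞: 203918 > 0 and -15686 < 0  ⇒  (a,b)_∞ = +1.
v=5: a=5^-2·(≡2), b=5^0·(≡1) mod 5; (2|5)=-1, (1|5)=+1; (−1)^{-2·0·2}·(-1)^0·(+1)^-2 = +1.
v=23: a=23^1·(≡10), b=23^1·(≡13) mod 23; (10|23)=-1, (13|23)=+1; (−1)^{1·1·11}·(-1)^1·(+1)^1 = +1.
v=31: a=31^1·(≡13), b=31^-1·(≡11) mod 31; (13|31)=-1, (11|31)=-1; (−1)^{1·-1·15}·(-1)^-1·(-1)^1 = -1.
v=3: a=3^2·(≡2), b=3^0·(≡1) mod 3; (2|3)=-1, (1|3)=+1; (−1)^{2·0·1}·(-1)^0·(+1)^2 = +1.
v=11: a=11^3·(≡3), b=11^5·(≡4) mod 11; (3|11)=+1, (4|11)=+1; (−1)^{3·5·5}·(+1)^5·(+1)^3 = -1.
v=13: a=13^1·(≡8), b=13^2·(≡11) mod 13; (8|13)=-1, (11|13)=-1; (−1)^{1·2·6}·(-1)^2·(-1)^1 = -1.
v=2: v_2(a)=-1, v_2(b)=1; units ≡ 7, 5 (mod 8); ε·ε+αω+βω = 1·0+-1·1+1·0 ≡ 1  ⇒  (a,b)_2 = -1.
v=7: a=7^2·(≡2), b=7^0·(≡2) mod 7; (2|7)=+1, (2|7)=+1; (−1)^{2·0·3}·(+1)^0·(+1)^2 = +1.
(203918, -15686 / ℚ) ramifies at {2, 11, 13, 31}: a division algebra.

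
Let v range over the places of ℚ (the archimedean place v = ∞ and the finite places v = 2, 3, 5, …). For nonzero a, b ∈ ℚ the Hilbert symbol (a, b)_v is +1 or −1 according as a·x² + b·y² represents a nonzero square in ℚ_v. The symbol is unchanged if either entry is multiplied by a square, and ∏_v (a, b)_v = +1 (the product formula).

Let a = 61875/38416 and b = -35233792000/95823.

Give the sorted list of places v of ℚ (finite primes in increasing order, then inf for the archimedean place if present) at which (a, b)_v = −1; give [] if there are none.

[17, 23]

(a, b) ≡ (11, -150535) mod (ℚ^×)²; places V = {2, 3, 5, 7, 11, 13, 17, 23, ∞}.
(a,b)_13: α=0, u≡8; β=-2, v≡6 (mod 13); (8|13)=-1, (6|13)=-1; sign (−1)^0·-1^-2·-1^0 = +1.
(a,b)_7: α=-4, u≡1; β=-1, v≡5 (mod 7); (1|7)=+1, (5|7)=-1; sign (−1)^0·+1^-1·-1^-4 = +1.
(a,b)_3: α=2, u≡2; β=-4, v≡2 (mod 3); (2|3)=-1, (2|3)=-1; sign (−1)^0·-1^-4·-1^2 = +1.
(a,b)_23: α=0, u≡20; β=1, v≡15 (mod 23); (20|23)=-1, (15|23)=-1; sign (−1)^0·-1^1·-1^0 = -1.
(a,b)_17: α=0, u≡14; β=1, v≡15 (mod 17); (14|17)=-1, (15|17)=+1; sign (−1)^0·-1^1·+1^0 = -1.
(a,b)_11: α=1, u≡1; β=1, v≡2 (mod 11); (1|11)=+1, (2|11)=-1; sign (−1)^1·+1^1·-1^1 = +1.
(a,b)_∞: sgn(11)=+, sgn(-150535)=−, so +1.
(a,b)_2: α=-4, β=16; u≡3, v≡1 (mod 8); ε(u)ε(v)=1·0, αω(v)=-4·0, βω(u)=16·1; sum ≡ 0  ⇒  +1.
(a,b)_5: α=4, u≡4; β=3, v≡3 (mod 5); (4|5)=+1, (3|5)=-1; sign (−1)^0·+1^3·-1^4 = +1.
|Ram(11, -150535)| = 2, even; anisotropic at {17, 23}.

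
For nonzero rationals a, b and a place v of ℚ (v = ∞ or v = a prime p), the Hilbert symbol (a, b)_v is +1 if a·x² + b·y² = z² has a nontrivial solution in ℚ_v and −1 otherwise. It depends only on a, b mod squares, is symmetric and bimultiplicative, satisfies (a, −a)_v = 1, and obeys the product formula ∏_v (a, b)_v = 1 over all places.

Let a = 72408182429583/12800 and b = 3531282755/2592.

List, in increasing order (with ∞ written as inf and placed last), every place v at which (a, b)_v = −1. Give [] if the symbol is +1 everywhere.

(a, b) ≡ (14, 24310) mod (ℚ^×)²; places V = {2, 3, 5, 7, 11, 13, 17, ∞}.
(a,b)_∞: sgn(14)=+, sgn(24310)=+, so +1.
(a,b)_17: α=2, u≡7; β=1, v≡1 (mod 17); (7|17)=-1, (1|17)=+1; sign (−1)^0·-1^1·+1^2 = -1.
(a,b)_11: α=2, u≡9; β=3, v≡10 (mod 11); (9|11)=+1, (10|11)=-1; sign (−1)^0·+1^3·-1^2 = +1.
(a,b)_5: α=-2, u≡4; β=1, v≡3 (mod 5); (4|5)=+1, (3|5)=-1; sign (−1)^0·+1^1·-1^-2 = +1.
(a,b)_2: α=-9, β=-5; u≡7, v≡3 (mod 8); ε(u)ε(v)=1·1, αω(v)=-9·1, βω(u)=-5·0; sum ≡ 0  ⇒  +1.
(a,b)_7: α=5, u≡1; β=4, v≡3 (mod 7); (1|7)=+1, (3|7)=-1; sign (−1)^0·+1^4·-1^5 = -1.
(a,b)_3: α=6, u≡2; β=-4, v≡1 (mod 3); (2|3)=-1, (1|3)=+1; sign (−1)^0·-1^-4·+1^6 = +1.
(a,b)_13: α=2, u≡10; β=1, v≡11 (mod 13); (10|13)=+1, (11|13)=-1; sign (−1)^0·+1^1·-1^2 = +1.
Ram(14, 24310) = {7, 17}; no ℚ_7-point on the conic.

[7, 17]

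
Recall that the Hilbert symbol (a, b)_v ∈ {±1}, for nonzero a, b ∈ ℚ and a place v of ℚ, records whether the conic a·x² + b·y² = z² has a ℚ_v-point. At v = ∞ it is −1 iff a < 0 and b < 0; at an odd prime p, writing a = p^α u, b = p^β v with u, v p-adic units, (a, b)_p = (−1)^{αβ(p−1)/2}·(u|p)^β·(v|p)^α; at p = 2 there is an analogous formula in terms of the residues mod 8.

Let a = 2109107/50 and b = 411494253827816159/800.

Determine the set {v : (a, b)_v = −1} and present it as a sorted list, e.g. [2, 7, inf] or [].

(a, b) ≡ (86086, 6622) mod (ℚ^×)²; places V = {2, 5, 7, 11, 13, 37, 43, ∞}.
(a,b)_7: α=3, u≡3; β=5, v≡2 (mod 7); (3|7)=-1, (2|7)=+1; sign (−1)^1·-1^5·+1^3 = +1.
(a,b)_37: α=0, u≡31; β=2, v≡30 (mod 37); (31|37)=-1, (30|37)=+1; sign (−1)^0·-1^2·+1^0 = +1.
(a,b)_13: α=1, u≡7; β=2, v≡2 (mod 13); (7|13)=-1, (2|13)=-1; sign (−1)^0·-1^2·-1^1 = -1.
(a,b)_11: α=1, u≡3; β=3, v≡8 (mod 11); (3|11)=+1, (8|11)=-1; sign (−1)^1·+1^3·-1^1 = +1.
(a,b)_∞: sgn(86086)=+, sgn(6622)=+, so +1.
(a,b)_2: α=-1, β=-5; u≡3, v≡7 (mod 8); ε(u)ε(v)=1·1, αω(v)=-1·0, βω(u)=-5·1; sum ≡ 0  ⇒  +1.
(a,b)_43: α=1, u≡41; β=3, v≡13 (mod 43); (41|43)=+1, (13|43)=+1; sign (−1)^1·+1^3·+1^1 = -1.
(a,b)_5: α=-2, u≡1; β=-2, v≡2 (mod 5); (1|5)=+1, (2|5)=-1; sign (−1)^0·+1^-2·-1^-2 = +1.
|Ram(86086, 6622)| = 2, even; anisotropic at {13, 43}.

[13, 43]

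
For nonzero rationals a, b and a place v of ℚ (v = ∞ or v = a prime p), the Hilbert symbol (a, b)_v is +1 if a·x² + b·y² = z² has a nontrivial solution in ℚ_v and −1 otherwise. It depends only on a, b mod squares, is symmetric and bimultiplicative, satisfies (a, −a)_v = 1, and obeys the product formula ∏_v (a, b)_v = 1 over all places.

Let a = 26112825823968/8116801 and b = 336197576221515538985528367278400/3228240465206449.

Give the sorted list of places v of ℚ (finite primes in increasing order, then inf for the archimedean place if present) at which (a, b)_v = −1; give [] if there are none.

[2, 3, 29, 31]

(a, b) ≡ (124062, 35061) mod (ℚ^×)²; places V = {2, 3, 5, 7, 11, 13, 23, 29, 31, 37, ∞}.
(a,b)_37: α=-2, u≡10; β=-4, v≡2 (mod 37); (10|37)=+1, (2|37)=-1; sign (−1)^0·+1^-4·-1^-2 = +1.
(a,b)_13: α=2, u≡3; β=5, v≡2 (mod 13); (3|13)=+1, (2|13)=-1; sign (−1)^0·+1^5·-1^2 = +1.
(a,b)_23: α=1, u≡18; β=2, v≡1 (mod 23); (18|23)=+1, (1|23)=+1; sign (−1)^0·+1^2·+1^1 = +1.
(a,b)_11: α=-2, u≡5; β=-4, v≡9 (mod 11); (5|11)=+1, (9|11)=+1; sign (−1)^0·+1^-4·+1^-2 = +1.
(a,b)_∞: sgn(124062)=+, sgn(35061)=+, so +1.
(a,b)_31: α=3, u≡3; β=7, v≡27 (mod 31); (3|31)=-1, (27|31)=-1; sign (−1)^1·-1^7·-1^3 = -1.
(a,b)_5: α=0, u≡3; β=2, v≡4 (mod 5); (3|5)=-1, (4|5)=+1; sign (−1)^0·-1^2·+1^0 = +1.
(a,b)_29: α=1, u≡19; β=3, v≡7 (mod 29); (19|29)=-1, (7|29)=+1; sign (−1)^0·-1^3·+1^1 = -1.
(a,b)_2: α=5, β=6; u≡7, v≡5 (mod 8); ε(u)ε(v)=1·0, αω(v)=5·1, βω(u)=6·0; sum ≡ 1  ⇒  -1.
(a,b)_7: α=-2, u≡2; β=-6, v≡3 (mod 7); (2|7)=+1, (3|7)=-1; sign (−1)^0·+1^-6·-1^-2 = +1.
(a,b)_3: α=5, u≡2; β=13, v≡2 (mod 3); (2|3)=-1, (2|3)=-1; sign (−1)^1·-1^13·-1^5 = -1.
(124062, 35061 / ℚ) ramifies at {2, 3, 29, 31}: a division algebra.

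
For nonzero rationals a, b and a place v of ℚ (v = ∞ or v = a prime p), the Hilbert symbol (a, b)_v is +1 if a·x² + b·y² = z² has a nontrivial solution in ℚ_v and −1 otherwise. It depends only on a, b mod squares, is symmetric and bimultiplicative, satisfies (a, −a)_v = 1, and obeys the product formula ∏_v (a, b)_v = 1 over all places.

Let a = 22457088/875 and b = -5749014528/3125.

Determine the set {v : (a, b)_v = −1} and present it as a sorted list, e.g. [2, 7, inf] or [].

Mod squares: a ≡ 105, b ≡ -15. Check v ∈ {∞, 2, 3, 5, 7, 19}.
v=19: a=19^2·(≡2), b=19^2·(≡17) mod 19; (2|19)=-1, (17|19)=+1; (−1)^{2·2·9}·(-1)^2·(+1)^2 = +1.
v=5: a=5^-3·(≡4), b=5^-5·(≡2) mod 5; (4|5)=+1, (2|5)=-1; (−1)^{-3·-5·2}·(+1)^-5·(-1)^-3 = -1.
v=∞: 105 > 0 and -15 < 0  ⇒  (a,b)_∞ = +1.
v=3: a=3^5·(≡2), b=3^5·(≡1) mod 3; (2|3)=-1, (1|3)=+1; (−1)^{5·5·1}·(-1)^5·(+1)^5 = +1.
v=7: a=7^-1·(≡4), b=7^0·(≡3) mod 7; (4|7)=+1, (3|7)=-1; (−1)^{-1·0·3}·(+1)^0·(-1)^-1 = -1.
v=2: v_2(a)=8, v_2(b)=16; units ≡ 1, 1 (mod 8); ε·ε+αω+βω = 0·0+8·0+16·0 ≡ 0  ⇒  (a,b)_2 = +1.
Ram(105, -15) = {5, 7}; no ℚ_5-point on the conic.

[5, 7]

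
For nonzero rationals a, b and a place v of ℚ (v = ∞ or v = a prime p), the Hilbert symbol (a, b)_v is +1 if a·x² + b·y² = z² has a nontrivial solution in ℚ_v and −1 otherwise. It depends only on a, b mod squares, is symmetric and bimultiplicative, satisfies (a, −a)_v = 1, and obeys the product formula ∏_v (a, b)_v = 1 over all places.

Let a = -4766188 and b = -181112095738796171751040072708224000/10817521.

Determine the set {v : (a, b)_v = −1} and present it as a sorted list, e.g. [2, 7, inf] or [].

(a, b) ≡ (-4123, -1051365) mod (ℚ^×)²; places V = {2, 3, 5, 7, 11, 13, 17, 19, 23, 31, ∞}.
(a,b)_3: α=0, u≡2; β=11, v≡2 (mod 3); (2|3)=-1, (2|3)=-1; sign (−1)^0·-1^11·-1^0 = -1.
(a,b)_13: α=0, u≡2; β=-2, v≡9 (mod 13); (2|13)=-1, (9|13)=+1; sign (−1)^0·-1^-2·+1^0 = +1.
(a,b)_31: α=1, u≡12; β=5, v≡27 (mod 31); (12|31)=-1, (27|31)=-1; sign (−1)^1·-1^5·-1^1 = -1.
(a,b)_17: α=2, u≡15; β=9, v≡9 (mod 17); (15|17)=+1, (9|17)=+1; sign (−1)^0·+1^9·+1^2 = +1.
(a,b)_5: α=0, u≡2; β=3, v≡3 (mod 5); (2|5)=-1, (3|5)=-1; sign (−1)^0·-1^3·-1^0 = -1.
(a,b)_2: α=2, β=10; u≡5, v≡3 (mod 8); ε(u)ε(v)=0·1, αω(v)=2·1, βω(u)=10·1; sum ≡ 0  ⇒  +1.
(a,b)_19: α=1, u≡5; β=3, v≡3 (mod 19); (5|19)=+1, (3|19)=-1; sign (−1)^1·+1^3·-1^1 = +1.
(a,b)_7: α=1, u≡6; β=3, v≡1 (mod 7); (6|7)=-1, (1|7)=+1; sign (−1)^1·-1^3·+1^1 = +1.
(a,b)_∞: sgn(-4123)=−, sgn(-1051365)=−, so -1.
(a,b)_11: α=0, u≡2; β=-2, v≡5 (mod 11); (2|11)=-1, (5|11)=+1; sign (−1)^0·-1^-2·+1^0 = +1.
(a,b)_23: α=0, u≡10; β=-2, v≡17 (mod 23); (10|23)=-1, (17|23)=-1; sign (−1)^0·-1^-2·-1^0 = +1.
Ram(-4123, -1051365) = {3, 5, 31, ∞}; no ℚ_3-point on the conic.

[3, 5, 31, inf]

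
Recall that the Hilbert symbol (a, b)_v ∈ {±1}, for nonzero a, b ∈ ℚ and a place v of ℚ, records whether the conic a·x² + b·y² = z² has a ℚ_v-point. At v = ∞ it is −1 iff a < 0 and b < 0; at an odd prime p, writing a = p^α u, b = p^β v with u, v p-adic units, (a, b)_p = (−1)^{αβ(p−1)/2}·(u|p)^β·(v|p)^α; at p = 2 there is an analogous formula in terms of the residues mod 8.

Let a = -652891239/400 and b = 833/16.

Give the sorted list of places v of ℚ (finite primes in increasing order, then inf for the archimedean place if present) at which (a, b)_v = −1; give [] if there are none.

(a, b) ≡ (-1480479, 17) mod (ℚ^×)²; places V = {2, 3, 5, 7, 11, 13, 17, 29, ∞}.
(a,b)_13: α=1, u≡12; β=0, v≡9 (mod 13); (12|13)=+1, (9|13)=+1; sign (−1)^0·+1^0·+1^1 = +1.
(a,b)_7: α=3, u≡2; β=2, v≡5 (mod 7); (2|7)=+1, (5|7)=-1; sign (−1)^0·+1^2·-1^3 = -1.
(a,b)_5: α=-2, u≡1; β=0, v≡3 (mod 5); (1|5)=+1, (3|5)=-1; sign (−1)^0·+1^0·-1^-2 = +1.
(a,b)_17: α=1, u≡9; β=1, v≡2 (mod 17); (9|17)=+1, (2|17)=+1; sign (−1)^0·+1^1·+1^1 = +1.
(a,b)_29: α=1, u≡11; β=0, v≡14 (mod 29); (11|29)=-1, (14|29)=-1; sign (−1)^0·-1^0·-1^1 = -1.
(a,b)_2: α=-4, β=-4; u≡1, v≡1 (mod 8); ε(u)ε(v)=0·0, αω(v)=-4·0, βω(u)=-4·0; sum ≡ 0  ⇒  +1.
(a,b)_3: α=3, u≡1; β=0, v≡2 (mod 3); (1|3)=+1, (2|3)=-1; sign (−1)^0·+1^0·-1^3 = -1.
(a,b)_∞: sgn(-1480479)=−, sgn(17)=+, so +1.
(a,b)_11: α=1, u≡10; β=0, v≡6 (mod 11); (10|11)=-1, (6|11)=-1; sign (−1)^0·-1^0·-1^1 = -1.
|Ram(-1480479, 17)| = 4, even; anisotropic at {3, 7, 11, 29}.

[3, 7, 11, 29]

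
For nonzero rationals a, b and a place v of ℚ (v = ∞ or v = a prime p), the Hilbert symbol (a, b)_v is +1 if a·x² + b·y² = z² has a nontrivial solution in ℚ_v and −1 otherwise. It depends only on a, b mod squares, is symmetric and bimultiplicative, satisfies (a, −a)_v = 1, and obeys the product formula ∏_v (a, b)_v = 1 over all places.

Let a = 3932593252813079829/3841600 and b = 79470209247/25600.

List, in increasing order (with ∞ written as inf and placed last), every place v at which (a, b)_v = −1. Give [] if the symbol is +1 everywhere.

(a, b) ≡ (29, 286143) mod (ℚ^×)²; places V = {2, 3, 5, 7, 11, 13, 17, 19, 23, 29, 31, 41, ∞}.
(a,b)_5: α=-2, u≡1; β=-2, v≡3 (mod 5); (1|5)=+1, (3|5)=-1; sign (−1)^0·+1^-2·-1^-2 = +1.
(a,b)_17: α=2, u≡6; β=2, v≡13 (mod 17); (6|17)=-1, (13|17)=+1; sign (−1)^0·-1^2·+1^2 = +1.
(a,b)_41: α=2, u≡38; β=0, v≡9 (mod 41); (38|41)=-1, (9|41)=+1; sign (−1)^0·-1^0·+1^2 = +1.
(a,b)_23: α=2, u≡2; β=1, v≡15 (mod 23); (2|23)=+1, (15|23)=-1; sign (−1)^0·+1^1·-1^2 = +1.
(a,b)_2: α=-6, β=-10; u≡5, v≡7 (mod 8); ε(u)ε(v)=0·1, αω(v)=-6·0, βω(u)=-10·1; sum ≡ 0  ⇒  +1.
(a,b)_3: α=2, u≡2; β=1, v≡2 (mod 3); (2|3)=-1, (2|3)=-1; sign (−1)^0·-1^1·-1^2 = -1.
(a,b)_7: α=-4, u≡4; β=0, v≡2 (mod 7); (4|7)=+1, (2|7)=+1; sign (−1)^0·+1^0·+1^-4 = +1.
(a,b)_31: α=2, u≡15; β=2, v≡30 (mod 31); (15|31)=-1, (30|31)=-1; sign (−1)^0·-1^2·-1^2 = +1.
(a,b)_11: α=0, u≡10; β=1, v≡3 (mod 11); (10|11)=-1, (3|11)=+1; sign (−1)^0·-1^1·+1^0 = -1.
(a,b)_13: α=2, u≡10; β=1, v≡11 (mod 13); (10|13)=+1, (11|13)=-1; sign (−1)^0·+1^1·-1^2 = +1.
(a,b)_∞: sgn(29)=+, sgn(286143)=+, so +1.
(a,b)_19: α=2, u≡10; β=0, v≡8 (mod 19); (10|19)=-1, (8|19)=-1; sign (−1)^0·-1^0·-1^2 = +1.
(a,b)_29: α=1, u≡24; β=1, v≡4 (mod 29); (24|29)=+1, (4|29)=+1; sign (−1)^0·+1^1·+1^1 = +1.
|Ram(29, 286143)| = 2, even; anisotropic at {3, 11}.

[3, 11]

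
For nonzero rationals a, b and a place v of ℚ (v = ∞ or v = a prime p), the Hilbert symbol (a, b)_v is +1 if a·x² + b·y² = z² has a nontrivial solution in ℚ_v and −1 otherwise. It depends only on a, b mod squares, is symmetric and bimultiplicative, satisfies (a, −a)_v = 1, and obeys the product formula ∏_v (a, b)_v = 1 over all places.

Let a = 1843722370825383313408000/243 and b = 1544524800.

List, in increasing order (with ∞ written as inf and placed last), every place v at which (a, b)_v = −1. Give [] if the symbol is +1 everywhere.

[2, 5, 7, 13]

Mod squares: a ≡ 390, b ≡ 357. Check v ∈ {∞, 2, 3, 5, 7, 11, 13, 17, 23}.
v=17: a=17^2·(≡4), b=17^1·(≡8) mod 17; (4|17)=+1, (8|17)=+1; (−1)^{2·1·8}·(+1)^1·(+1)^2 = +1.
v=3: a=3^-5·(≡1), b=3^1·(≡2) mod 3; (1|3)=+1, (2|3)=-1; (−1)^{-5·1·1}·(+1)^1·(-1)^-5 = +1.
v=7: a=7^0·(≡5), b=7^1·(≡2) mod 7; (5|7)=-1, (2|7)=+1; (−1)^{0·1·3}·(-1)^1·(+1)^0 = -1.
v=11: a=11^2·(≡9), b=11^0·(≡5) mod 11; (9|11)=+1, (5|11)=+1; (−1)^{2·0·5}·(+1)^0·(+1)^2 = +1.
v=13: a=13^5·(≡3), b=13^2·(≡5) mod 13; (3|13)=+1, (5|13)=-1; (−1)^{5·2·6}·(+1)^2·(-1)^5 = -1.
v=5: a=5^3·(≡3), b=5^2·(≡2) mod 5; (3|5)=-1, (2|5)=-1; (−1)^{3·2·2}·(-1)^2·(-1)^3 = -1.
v=∞: 390 > 0 and 357 > 0  ⇒  (a,b)_∞ = +1.
v=23: a=23^2·(≡14), b=23^0·(≡4) mod 23; (14|23)=-1, (4|23)=+1; (−1)^{2·0·11}·(-1)^0·(+1)^2 = +1.
v=2: v_2(a)=31, v_2(b)=10; units ≡ 3, 5 (mod 8); ε·ε+αω+βω = 1·0+31·1+10·1 ≡ 1  ⇒  (a,b)_2 = -1.
Ram(390, 357) = {2, 5, 7, 13}; no ℚ_2-point on the conic.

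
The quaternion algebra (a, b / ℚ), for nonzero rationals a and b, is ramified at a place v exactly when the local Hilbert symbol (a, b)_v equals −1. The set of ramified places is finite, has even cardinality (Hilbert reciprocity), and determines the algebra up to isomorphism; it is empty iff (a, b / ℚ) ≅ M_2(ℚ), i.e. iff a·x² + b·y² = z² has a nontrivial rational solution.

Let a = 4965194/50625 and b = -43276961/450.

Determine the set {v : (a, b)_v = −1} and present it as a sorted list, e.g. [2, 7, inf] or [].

[2, 7, 29, 31]

(a, b) ≡ (26, -163618) mod (ℚ^×)²; places V = {2, 3, 5, 7, 13, 19, 23, 29, 31, ∞}.
(a,b)_13: α=1, u≡8; β=1, v≡7 (mod 13); (8|13)=-1, (7|13)=-1; sign (−1)^0·-1^1·-1^1 = +1.
(a,b)_31: α=0, u≡24; β=1, v≡15 (mod 31); (24|31)=-1, (15|31)=-1; sign (−1)^0·-1^1·-1^0 = -1.
(a,b)_∞: sgn(26)=+, sgn(-163618)=−, so +1.
(a,b)_19: α=2, u≡4; β=0, v≡12 (mod 19); (4|19)=+1, (12|19)=-1; sign (−1)^0·+1^0·-1^2 = +1.
(a,b)_29: α=0, u≡11; β=1, v≡4 (mod 29); (11|29)=-1, (4|29)=+1; sign (−1)^0·-1^1·+1^0 = -1.
(a,b)_5: α=-4, u≡4; β=-2, v≡3 (mod 5); (4|5)=+1, (3|5)=-1; sign (−1)^0·+1^-2·-1^-4 = +1.
(a,b)_3: α=-4, u≡2; β=-2, v≡2 (mod 3); (2|3)=-1, (2|3)=-1; sign (−1)^0·-1^-2·-1^-4 = +1.
(a,b)_23: α=2, u≡1; β=2, v≡9 (mod 23); (1|23)=+1, (9|23)=+1; sign (−1)^0·+1^2·+1^2 = +1.
(a,b)_7: α=0, u≡3; β=1, v≡6 (mod 7); (3|7)=-1, (6|7)=-1; sign (−1)^0·-1^1·-1^0 = -1.
(a,b)_2: α=1, β=-1; u≡5, v≡7 (mod 8); ε(u)ε(v)=0·1, αω(v)=1·0, βω(u)=-1·1; sum ≡ 1  ⇒  -1.
|Ram(26, -163618)| = 4, even; anisotropic at {2, 7, 29, 31}.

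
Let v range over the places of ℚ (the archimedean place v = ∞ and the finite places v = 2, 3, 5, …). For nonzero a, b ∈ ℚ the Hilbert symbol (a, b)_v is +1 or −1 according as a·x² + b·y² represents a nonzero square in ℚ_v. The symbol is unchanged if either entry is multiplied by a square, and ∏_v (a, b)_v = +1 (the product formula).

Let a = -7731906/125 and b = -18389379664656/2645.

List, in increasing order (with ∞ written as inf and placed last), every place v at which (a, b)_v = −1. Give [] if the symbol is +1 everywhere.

Mod squares: a ≡ -2730, b ≡ -5. Check v ∈ {∞, 2, 3, 5, 7, 11, 13, 17, 23}.
v=13: a=13^1·(≡5), b=13^2·(≡7) mod 13; (5|13)=-1, (7|13)=-1; (−1)^{1·2·6}·(-1)^2·(-1)^1 = -1.
v=3: a=3^1·(≡2), b=3^4·(≡1) mod 3; (2|3)=-1, (1|3)=+1; (−1)^{1·4·1}·(-1)^4·(+1)^1 = +1.
v=7: a=7^3·(≡2), b=7^4·(≡4) mod 7; (2|7)=+1, (4|7)=+1; (−1)^{3·4·3}·(+1)^4·(+1)^3 = +1.
v=17: a=17^2·(≡12), b=17^2·(≡10) mod 17; (12|17)=-1, (10|17)=-1; (−1)^{2·2·8}·(-1)^2·(-1)^2 = +1.
v=2: v_2(a)=1, v_2(b)=4; units ≡ 3, 3 (mod 8); ε·ε+αω+βω = 1·1+1·1+4·1 ≡ 0  ⇒  (a,b)_2 = +1.
v=∞: -2730 < 0 and -5 < 0  ⇒  (a,b)_∞ = -1.
v=11: a=11^0·(≡4), b=11^2·(≡10) mod 11; (4|11)=+1, (10|11)=-1; (−1)^{0·2·5}·(+1)^2·(-1)^0 = +1.
v=5: a=5^-3·(≡4), b=5^-1·(≡1) mod 5; (4|5)=+1, (1|5)=+1; (−1)^{-3·-1·2}·(+1)^-1·(+1)^-3 = +1.
v=23: a=23^0·(≡5), b=23^-2·(≡12) mod 23; (5|23)=-1, (12|23)=+1; (−1)^{0·-2·11}·(-1)^-2·(+1)^0 = +1.
|Ram(-2730, -5)| = 2, even; anisotropic at {13, ∞}.

[13, inf]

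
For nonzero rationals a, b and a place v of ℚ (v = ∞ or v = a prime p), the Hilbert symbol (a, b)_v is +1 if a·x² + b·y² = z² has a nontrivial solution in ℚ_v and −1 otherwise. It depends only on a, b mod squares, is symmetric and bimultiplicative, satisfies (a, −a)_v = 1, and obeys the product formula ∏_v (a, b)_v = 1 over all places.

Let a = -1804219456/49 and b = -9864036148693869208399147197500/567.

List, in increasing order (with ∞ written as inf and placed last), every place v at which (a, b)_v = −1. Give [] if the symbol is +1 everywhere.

Mod squares: a ≡ -28190929, b ≡ -205639815857. Check v ∈ {∞, 2, 3, 5, 7, 13, 19, 23, 29, 31, 37, 43, 47}.
v=43: a=43^1·(≡20), b=43^3·(≡32) mod 43; (20|43)=-1, (32|43)=-1; (−1)^{1·3·21}·(-1)^3·(-1)^1 = -1.
v=19: a=19^0·(≡16), b=19^1·(≡7) mod 19; (16|19)=+1, (7|19)=+1; (−1)^{0·1·9}·(+1)^1·(+1)^0 = +1.
v=47: a=47^1·(≡36), b=47^3·(≡37) mod 47; (36|47)=+1, (37|47)=+1; (−1)^{1·3·23}·(+1)^3·(+1)^1 = -1.
v=31: a=31^0·(≡11), b=31^1·(≡27) mod 31; (11|31)=-1, (27|31)=-1; (−1)^{0·1·15}·(-1)^1·(-1)^0 = -1.
v=29: a=29^1·(≡14), b=29^3·(≡8) mod 29; (14|29)=-1, (8|29)=-1; (−1)^{1·3·14}·(-1)^3·(-1)^1 = +1.
v=23: a=23^0·(≡14), b=23^1·(≡21) mod 23; (14|23)=-1, (21|23)=-1; (−1)^{0·1·11}·(-1)^1·(-1)^0 = -1.
v=∞: -28190929 < 0 and -205639815857 < 0  ⇒  (a,b)_∞ = -1.
v=2: v_2(a)=6, v_2(b)=2; units ≡ 7, 7 (mod 8); ε·ε+αω+βω = 1·1+6·0+2·0 ≡ 1  ⇒  (a,b)_2 = -1.
v=7: a=7^-2·(≡3), b=7^-1·(≡4) mod 7; (3|7)=-1, (4|7)=+1; (−1)^{-2·-1·3}·(-1)^-1·(+1)^-2 = -1.
v=5: a=5^0·(≡1), b=5^4·(≡2) mod 5; (1|5)=+1, (2|5)=-1; (−1)^{0·4·2}·(+1)^4·(-1)^0 = +1.
v=37: a=37^1·(≡17), b=37^3·(≡17) mod 37; (17|37)=-1, (17|37)=-1; (−1)^{1·3·18}·(-1)^3·(-1)^1 = +1.
v=3: a=3^0·(≡2), b=3^-4·(≡1) mod 3; (2|3)=-1, (1|3)=+1; (−1)^{0·-4·1}·(-1)^-4·(+1)^0 = +1.
v=13: a=13^1·(≡12), b=13^4·(≡6) mod 13; (12|13)=+1, (6|13)=-1; (−1)^{1·4·6}·(+1)^4·(-1)^1 = -1.
(-28190929, -205639815857 / ℚ) ramifies at {2, 7, 13, 23, 31, 43, 47, ∞}: a division algebra.

[2, 7, 13, 23, 31, 43, 47, inf]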